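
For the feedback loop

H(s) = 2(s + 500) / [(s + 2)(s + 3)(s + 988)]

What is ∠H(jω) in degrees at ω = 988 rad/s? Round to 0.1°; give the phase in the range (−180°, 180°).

At s = jω = j988:
zero (s+500): 500 + j988 → |·| = √(500²+988²) = √1226144 ≈ 1107.3, ∠ = arctan(988/500) ≈ 63.16°
pole (s+2): 2 + j988 → |·| = √(2²+988²) = √976148 ≈ 988, ∠ = arctan(988/2) ≈ 89.88°
pole (s+3): 3 + j988 → |·| = √(3²+988²) = √976153 ≈ 988, ∠ = arctan(988/3) ≈ 89.83°
pole (s+988): 988 + j988 → |·| = √(988²+988²) = √1952288 ≈ 1397.2, ∠ = arctan(988/988) ≈ 45.00°
∠H = 63.16° − 224.71° = -161.55°

-161.6°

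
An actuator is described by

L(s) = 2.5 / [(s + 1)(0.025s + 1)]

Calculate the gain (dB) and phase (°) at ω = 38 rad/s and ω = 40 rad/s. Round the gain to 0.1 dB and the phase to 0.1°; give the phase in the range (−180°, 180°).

At ω = 38 rad/s:
pole (1 + j38·1) = 1 + j38 → |·| ≈ 38.013, ∠ ≈ 88.49°
pole (1 + j38·0.025) = 1 + j0.95 → |·| ≈ 1.3793, ∠ ≈ 43.53°
|L| = 2.5 · 1 / (38.013 · 1.3793) ≈ 0.047681
Gain = 20 log₁₀(0.047681) ≈ -26.43 dB
∠L = (0°) − (88.49° + 43.53°) = -132.02°

At ω = 40 rad/s:
pole (1 + j40·1) = 1 + j40 → |·| ≈ 40.012, ∠ ≈ 88.57°
pole (1 + j40·0.025) = 1 + j1 → |·| ≈ 1.4142, ∠ ≈ 45.00°
|L| = 2.5 · 1 / (40.012 · 1.4142) ≈ 0.044181
Gain = 20 log₁₀(0.044181) ≈ -27.10 dB
∠L = (0°) − (88.57° + 45.00°) = -133.57°

ω = 38: -26.4 dB, -132.0°; ω = 40: -27.1 dB, -133.6°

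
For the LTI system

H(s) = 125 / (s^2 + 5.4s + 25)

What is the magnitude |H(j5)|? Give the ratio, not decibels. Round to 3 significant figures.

At s = jω = j5:
quadratic: (j5)² + 5.4·j5 + 25 = 0 + j27 → |·| ≈ 27, ∠ ≈ 90.00°
|H| = 125 / 27 ≈ 4.6296

4.63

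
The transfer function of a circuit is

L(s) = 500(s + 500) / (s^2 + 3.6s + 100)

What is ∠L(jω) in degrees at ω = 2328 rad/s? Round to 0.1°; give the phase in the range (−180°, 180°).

-102.0°

At s = jω = j2328:
zero (s+500): 500 + j2328 → |·| = √(500²+2328²) = √5669584 ≈ 2381.1, ∠ = arctan(2328/500) ≈ 77.88°
quadratic: (j2328)² + 3.6·j2328 + 100 = -5419484 + j8380.8 → |·| ≈ 5.4195e+06, ∠ ≈ 179.91°
∠L = 77.88° − 179.91° = -102.03°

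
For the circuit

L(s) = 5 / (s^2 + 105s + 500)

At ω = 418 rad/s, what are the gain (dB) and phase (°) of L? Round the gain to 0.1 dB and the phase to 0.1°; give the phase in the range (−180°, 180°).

-91.1 dB, -165.9°

Substitute s = j418:
Numerator: 5 = 5 + j0
Denominator: (j418)^2 + 105(j418) + 500 = -174224 + j43890
|N| = √(5² + 0²) ≈ 5, ∠N ≈ 0.00°
|D| = √(174224² + 43890²) ≈ 1.7967e+05, ∠D ≈ 165.86°
|L| = 5 / 1.7967e+05 ≈ 2.7829e-05
Gain = 20 log₁₀(2.7829e-05) ≈ -91.11 dB
∠L = 0.00° − 165.86° = -165.86°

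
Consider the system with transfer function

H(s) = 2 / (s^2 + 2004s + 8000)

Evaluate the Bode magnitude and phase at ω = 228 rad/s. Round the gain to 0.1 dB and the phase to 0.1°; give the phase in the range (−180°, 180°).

-107.2 dB, -95.5°

Substitute s = j228:
Numerator: 2 = 2 + j0
Denominator: (j228)^2 + 2004(j228) + 8000 = -43984 + j456912
|N| = √(2² + 0²) ≈ 2, ∠N ≈ 0.00°
|D| = √(43984² + 456912²) ≈ 4.5902e+05, ∠D ≈ 95.50°
|H| = 2 / 4.5902e+05 ≈ 4.3571e-06
Gain = 20 log₁₀(4.3571e-06) ≈ -107.22 dB
∠H = 0.00° − 95.50° = -95.50°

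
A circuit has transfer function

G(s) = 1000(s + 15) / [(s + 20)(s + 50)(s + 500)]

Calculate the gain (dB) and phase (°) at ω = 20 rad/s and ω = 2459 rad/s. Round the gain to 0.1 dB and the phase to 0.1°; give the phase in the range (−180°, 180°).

ω = 20: -29.7 dB, -16.0°; ω = 2459: -75.8 dB, -167.2°

At s = jω = j20:
zero (s+15): 15 + j20 → |·| = √(15²+20²) = √625 ≈ 25, ∠ = arctan(20/15) ≈ 53.13°
pole (s+20): 20 + j20 → |·| = √(20²+20²) = √800 ≈ 28.284, ∠ = arctan(20/20) ≈ 45.00°
pole (s+50): 50 + j20 → |·| = √(50²+20²) = √2900 ≈ 53.852, ∠ = arctan(20/50) ≈ 21.80°
pole (s+500): 500 + j20 → |·| = √(500²+20²) = √250400 ≈ 500.4, ∠ = arctan(20/500) ≈ 2.29°
|G| = 1000 · 25 / 7.6218e+05 ≈ 0.032801
Gain = 20 log₁₀(0.032801) ≈ -29.68 dB
∠G = 53.13° − 69.09° = -15.96°

At s = jω = j2459:
zero (s+15): 15 + j2459 → |·| = √(15²+2459²) = √6046906 ≈ 2459, ∠ = arctan(2459/15) ≈ 89.65°
pole (s+20): 20 + j2459 → |·| = √(20²+2459²) = √6047081 ≈ 2459.1, ∠ = arctan(2459/20) ≈ 89.53°
pole (s+50): 50 + j2459 → |·| = √(50²+2459²) = √6049181 ≈ 2459.5, ∠ = arctan(2459/50) ≈ 88.84°
pole (s+500): 500 + j2459 → |·| = √(500²+2459²) = √6296681 ≈ 2509.3, ∠ = arctan(2459/500) ≈ 78.51°
|G| = 1000 · 2459 / 1.5177e+10 ≈ 0.00016202
Gain = 20 log₁₀(0.00016202) ≈ -75.81 dB
∠G = 89.65° − 256.88° = -167.23°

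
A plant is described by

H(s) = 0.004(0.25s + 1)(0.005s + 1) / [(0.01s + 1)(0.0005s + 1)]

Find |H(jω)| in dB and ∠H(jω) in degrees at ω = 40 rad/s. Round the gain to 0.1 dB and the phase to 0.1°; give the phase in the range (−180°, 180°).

At ω = 40 rad/s:
zero (1 + j40·0.25) = 1 + j10 → |·| ≈ 10.05, ∠ ≈ 84.29°
zero (1 + j40·0.005) = 1 + j0.2 → |·| ≈ 1.0198, ∠ ≈ 11.31°
pole (1 + j40·0.01) = 1 + j0.4 → |·| ≈ 1.077, ∠ ≈ 21.80°
pole (1 + j40·0.0005) = 1 + j0.02 → |·| ≈ 1.0002, ∠ ≈ 1.15°
|H| = 0.004 · 10.05 · 1.0198 / (1.077 · 1.0002) ≈ 0.038057
Gain = 20 log₁₀(0.038057) ≈ -28.39 dB
∠H = (84.29° + 11.31°) − (21.80° + 1.15°) = 72.65°

-28.4 dB, 72.7°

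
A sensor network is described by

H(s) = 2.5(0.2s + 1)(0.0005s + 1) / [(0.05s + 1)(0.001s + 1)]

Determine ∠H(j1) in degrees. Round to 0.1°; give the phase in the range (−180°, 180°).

8.4°

At ω = 1 rad/s:
zero (1 + j1·0.2) = 1 + j0.2 → |·| ≈ 1.0198, ∠ ≈ 11.31°
zero (1 + j1·0.0005) = 1 + j0.0005 → |·| ≈ 1, ∠ ≈ 0.03°
pole (1 + j1·0.05) = 1 + j0.05 → |·| ≈ 1.0012, ∠ ≈ 2.86°
pole (1 + j1·0.001) = 1 + j0.001 → |·| ≈ 1, ∠ ≈ 0.06°
∠H = (11.31° + 0.03°) − (2.86° + 0.06°) = 8.42°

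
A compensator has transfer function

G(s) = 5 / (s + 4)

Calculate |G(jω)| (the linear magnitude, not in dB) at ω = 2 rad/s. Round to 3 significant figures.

Substitute s = j2:
Numerator: 5 = 5 + j0
Denominator: (j2) + 4 = 4 + j2
|N| = √(5² + 0²) ≈ 5, ∠N ≈ 0.00°
|D| = √(4² + 2²) ≈ 4.4721, ∠D ≈ 26.57°
|G| = 5 / 4.4721 ≈ 1.118

1.12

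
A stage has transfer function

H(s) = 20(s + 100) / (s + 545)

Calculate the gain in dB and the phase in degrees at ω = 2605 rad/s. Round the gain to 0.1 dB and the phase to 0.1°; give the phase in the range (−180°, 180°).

At s = jω = j2605:
zero (s+100): 100 + j2605 → |·| = √(100²+2605²) = √6796025 ≈ 2606.9, ∠ = arctan(2605/100) ≈ 87.80°
pole (s+545): 545 + j2605 → |·| = √(545²+2605²) = √7083050 ≈ 2661.4, ∠ = arctan(2605/545) ≈ 78.18°
|H| = 20 · 2606.9 / 2661.4 ≈ 19.59
Gain = 20 log₁₀(19.59) ≈ 25.84 dB
∠H = 87.80° − 78.18° = 9.62°

25.8 dB, 9.6°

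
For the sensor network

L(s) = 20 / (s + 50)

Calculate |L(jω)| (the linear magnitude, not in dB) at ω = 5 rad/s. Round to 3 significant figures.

0.398

At s = jω = j5:
pole (s+50): 50 + j5 → |·| = √(50²+5²) = √2525 ≈ 50.249, ∠ = arctan(5/50) ≈ 5.71°
|L| = 20 / 50.249 ≈ 0.39802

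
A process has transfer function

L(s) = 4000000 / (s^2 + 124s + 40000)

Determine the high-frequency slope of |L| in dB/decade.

-40 dB/decade

Each pole contributes −20 dB/decade at high frequency; each zero contributes +20 dB/decade.
Net: 0 zero(s) − 2 pole(s) → -40 dB/decade.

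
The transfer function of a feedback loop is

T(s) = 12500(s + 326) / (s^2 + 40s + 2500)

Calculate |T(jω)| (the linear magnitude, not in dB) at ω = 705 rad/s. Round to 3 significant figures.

19.6

At s = jω = j705:
zero (s+326): 326 + j705 → |·| = √(326²+705²) = √603301 ≈ 776.72, ∠ = arctan(705/326) ≈ 65.18°
quadratic: (j705)² + 40·j705 + 2500 = -494525 + j28200 → |·| ≈ 4.9533e+05, ∠ ≈ 176.74°
|T| = 12500 · 776.72 / 4.9533e+05 ≈ 19.601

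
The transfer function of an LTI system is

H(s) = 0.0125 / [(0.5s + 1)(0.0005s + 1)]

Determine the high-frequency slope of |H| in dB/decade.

-40 dB/decade

Each pole contributes −20 dB/decade at high frequency; each zero contributes +20 dB/decade.
Net: 0 zero(s) − 2 pole(s) → -40 dB/decade.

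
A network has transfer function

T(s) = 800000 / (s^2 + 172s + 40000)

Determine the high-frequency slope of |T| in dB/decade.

-40 dB/decade

Each pole contributes −20 dB/decade at high frequency; each zero contributes +20 dB/decade.
Net: 0 zero(s) − 2 pole(s) → -40 dB/decade.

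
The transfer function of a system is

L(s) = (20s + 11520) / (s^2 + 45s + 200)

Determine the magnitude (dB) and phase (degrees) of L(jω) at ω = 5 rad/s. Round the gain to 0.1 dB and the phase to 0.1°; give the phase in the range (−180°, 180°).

32.1 dB, -51.6°

Substitute s = j5:
Numerator: 20(j5) + 11520 = 11520 + j100
Denominator: (j5)^2 + 45(j5) + 200 = 175 + j225
|N| = √(11520² + 100²) ≈ 11520, ∠N ≈ 0.50°
|D| = √(175² + 225²) ≈ 285.04, ∠D ≈ 52.13°
|L| = 11520 / 285.04 ≈ 40.415
Gain = 20 log₁₀(40.415) ≈ 32.13 dB
∠L = 0.50° − 52.13° = -51.63°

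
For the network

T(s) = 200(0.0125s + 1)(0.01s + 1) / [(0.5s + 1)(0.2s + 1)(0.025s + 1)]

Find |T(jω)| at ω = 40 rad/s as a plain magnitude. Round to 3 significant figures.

1.05

At ω = 40 rad/s:
zero (1 + j40·0.0125) = 1 + j0.5 → |·| ≈ 1.118, ∠ ≈ 26.57°
zero (1 + j40·0.01) = 1 + j0.4 → |·| ≈ 1.077, ∠ ≈ 21.80°
pole (1 + j40·0.5) = 1 + j20 → |·| ≈ 20.025, ∠ ≈ 87.14°
pole (1 + j40·0.2) = 1 + j8 → |·| ≈ 8.0623, ∠ ≈ 82.87°
pole (1 + j40·0.025) = 1 + j1 → |·| ≈ 1.4142, ∠ ≈ 45.00°
|T| = 200 · 1.118 · 1.077 / (20.025 · 8.0623 · 1.4142) ≈ 1.0547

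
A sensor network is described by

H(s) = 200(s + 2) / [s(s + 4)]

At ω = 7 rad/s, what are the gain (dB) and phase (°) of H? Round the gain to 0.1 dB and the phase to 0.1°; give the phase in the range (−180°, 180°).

28.2 dB, -76.2°

At s = jω = j7:
zero (s+2): 2 + j7 → |·| = √(2²+7²) = √53 ≈ 7.2801, ∠ = arctan(7/2) ≈ 74.05°
pole (s+4): 4 + j7 → |·| = √(4²+7²) = √65 ≈ 8.0623, ∠ = arctan(7/4) ≈ 60.26°
pole at origin: |s| = 7, ∠ = 90.00° (in denominator)
|H| = 200 · 7.2801 / 56.436 ≈ 25.799
Gain = 20 log₁₀(25.799) ≈ 28.23 dB
∠H = 74.05° − 150.26° = -76.21°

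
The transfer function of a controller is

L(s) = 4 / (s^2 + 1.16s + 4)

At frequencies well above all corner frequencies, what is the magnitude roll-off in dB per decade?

Each pole contributes −20 dB/decade at high frequency; each zero contributes +20 dB/decade.
Net: 0 zero(s) − 2 pole(s) → -40 dB/decade.

-40 dB/decade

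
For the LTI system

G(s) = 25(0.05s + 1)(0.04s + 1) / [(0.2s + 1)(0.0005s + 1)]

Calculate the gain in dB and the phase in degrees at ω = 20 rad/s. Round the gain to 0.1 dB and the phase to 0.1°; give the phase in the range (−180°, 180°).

20.8 dB, 7.1°

At ω = 20 rad/s:
zero (1 + j20·0.05) = 1 + j1 → |·| ≈ 1.4142, ∠ ≈ 45.00°
zero (1 + j20·0.04) = 1 + j0.8 → |·| ≈ 1.2806, ∠ ≈ 38.66°
pole (1 + j20·0.2) = 1 + j4 → |·| ≈ 4.1231, ∠ ≈ 75.96°
pole (1 + j20·0.0005) = 1 + j0.01 → |·| ≈ 1, ∠ ≈ 0.57°
|G| = 25 · 1.4142 · 1.2806 / (4.1231 · 1) ≈ 10.981
Gain = 20 log₁₀(10.981) ≈ 20.81 dB
∠G = (45.00° + 38.66°) − (75.96° + 0.57°) = 7.13°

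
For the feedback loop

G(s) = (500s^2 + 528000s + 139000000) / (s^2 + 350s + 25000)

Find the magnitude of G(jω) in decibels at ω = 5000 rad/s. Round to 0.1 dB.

Substitute s = j5000:
Numerator: 500(j5000)^2 + 528000(j5000) + 139000000 = -12361000000 + j2640000000
Denominator: (j5000)^2 + 350(j5000) + 25000 = -24975000 + j1750000
|N| = √(12361000000² + 2640000000²) ≈ 1.264e+10, ∠N ≈ 167.94°
|D| = √(24975000² + 1750000²) ≈ 2.5036e+07, ∠D ≈ 175.99°
|G| = 1.264e+10 / 2.5036e+07 ≈ 504.87
Gain = 20 log₁₀(504.87) ≈ 54.06 dB

54.1 dB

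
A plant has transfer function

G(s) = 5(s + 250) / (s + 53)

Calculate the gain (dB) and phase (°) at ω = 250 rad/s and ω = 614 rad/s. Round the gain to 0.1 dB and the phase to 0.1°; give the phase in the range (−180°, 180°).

ω = 250: 16.8 dB, -33.0°; ω = 614: 14.6 dB, -17.2°

At s = jω = j250:
zero (s+250): 250 + j250 → |·| = √(250²+250²) = √125000 ≈ 353.55, ∠ = arctan(250/250) ≈ 45.00°
pole (s+53): 53 + j250 → |·| = √(53²+250²) = √65309 ≈ 255.56, ∠ = arctan(250/53) ≈ 78.03°
|G| = 5 · 353.55 / 255.56 ≈ 6.9172
Gain = 20 log₁₀(6.9172) ≈ 16.80 dB
∠G = 45.00° − 78.03° = -33.03°

At s = jω = j614:
zero (s+250): 250 + j614 → |·| = √(250²+614²) = √439496 ≈ 662.94, ∠ = arctan(614/250) ≈ 67.85°
pole (s+53): 53 + j614 → |·| = √(53²+614²) = √379805 ≈ 616.28, ∠ = arctan(614/53) ≈ 85.07°
|G| = 5 · 662.94 / 616.28 ≈ 5.3786
Gain = 20 log₁₀(5.3786) ≈ 14.61 dB
∠G = 67.85° − 85.07° = -17.22°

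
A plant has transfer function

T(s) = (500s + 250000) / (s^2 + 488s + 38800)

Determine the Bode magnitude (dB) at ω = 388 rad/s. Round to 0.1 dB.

3.2 dB

Substitute s = j388:
Numerator: 500(j388) + 250000 = 250000 + j194000
Denominator: (j388)^2 + 488(j388) + 38800 = -111744 + j189344
|N| = √(250000² + 194000²) ≈ 3.1644e+05, ∠N ≈ 37.81°
|D| = √(111744² + 189344²) ≈ 2.1986e+05, ∠D ≈ 120.55°
|T| = 3.1644e+05 / 2.1986e+05 ≈ 1.4393
Gain = 20 log₁₀(1.4393) ≈ 3.16 dB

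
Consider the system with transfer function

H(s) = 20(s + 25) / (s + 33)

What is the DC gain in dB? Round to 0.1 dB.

23.6 dB

H(0) = 20·25 / (33) ≈ 15.152
20 log₁₀(15.152) ≈ 23.61 dB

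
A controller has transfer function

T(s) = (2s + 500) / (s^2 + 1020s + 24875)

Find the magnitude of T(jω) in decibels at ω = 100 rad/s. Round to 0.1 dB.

-45.6 dB

Substitute s = j100:
Numerator: 2(j100) + 500 = 500 + j200
Denominator: (j100)^2 + 1020(j100) + 24875 = 14875 + j102000
|N| = √(500² + 200²) ≈ 538.52, ∠N ≈ 21.80°
|D| = √(14875² + 102000²) ≈ 1.0308e+05, ∠D ≈ 81.70°
|T| = 538.52 / 1.0308e+05 ≈ 0.0052243
Gain = 20 log₁₀(0.0052243) ≈ -45.64 dB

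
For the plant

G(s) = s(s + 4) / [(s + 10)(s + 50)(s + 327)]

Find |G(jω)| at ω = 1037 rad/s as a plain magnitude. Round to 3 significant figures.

0.000919

At s = jω = j1037:
zero (s+4): 4 + j1037 → |·| = √(4²+1037²) = √1075385 ≈ 1037, ∠ = arctan(1037/4) ≈ 89.78°
zero at origin: s = j1037 → |·| = 1037, ∠ = 90.00°
pole (s+10): 10 + j1037 → |·| = √(10²+1037²) = √1075469 ≈ 1037, ∠ = arctan(1037/10) ≈ 89.45°
pole (s+50): 50 + j1037 → |·| = √(50²+1037²) = √1077869 ≈ 1038.2, ∠ = arctan(1037/50) ≈ 87.24°
pole (s+327): 327 + j1037 → |·| = √(327²+1037²) = √1182298 ≈ 1087.3, ∠ = arctan(1037/327) ≈ 72.50°
|G| = 1 · 1.0754e+06 / 1.1706e+09 ≈ 0.00091867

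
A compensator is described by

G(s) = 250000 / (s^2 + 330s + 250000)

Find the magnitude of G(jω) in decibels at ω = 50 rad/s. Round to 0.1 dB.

0.1 dB

At s = jω = j50:
quadratic: (j50)² + 330·j50 + 250000 = 247500 + j16500 → |·| ≈ 2.4805e+05, ∠ ≈ 3.81°
|G| = 250000 / 2.4805e+05 ≈ 1.0079
Gain = 20 log₁₀(1.0079) ≈ 0.07 dB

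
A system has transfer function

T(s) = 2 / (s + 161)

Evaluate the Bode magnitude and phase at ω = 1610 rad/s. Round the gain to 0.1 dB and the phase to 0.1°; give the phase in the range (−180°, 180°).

Substitute s = j1610:
Numerator: 2 = 2 + j0
Denominator: (j1610) + 161 = 161 + j1610
|N| = √(2² + 0²) ≈ 2, ∠N ≈ 0.00°
|D| = √(161² + 1610²) ≈ 1618, ∠D ≈ 84.29°
|T| = 2 / 1618 ≈ 0.0012361
Gain = 20 log₁₀(0.0012361) ≈ -58.16 dB
∠T = 0.00° − 84.29° = -84.29°

-58.2 dB, -84.3°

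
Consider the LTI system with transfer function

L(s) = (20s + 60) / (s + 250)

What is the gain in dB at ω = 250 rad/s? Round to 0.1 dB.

Substitute s = j250:
Numerator: 20(j250) + 60 = 60 + j5000
Denominator: (j250) + 250 = 250 + j250
|N| = √(60² + 5000²) ≈ 5000.4, ∠N ≈ 89.31°
|D| = √(250² + 250²) ≈ 353.55, ∠D ≈ 45.00°
|L| = 5000.4 / 353.55 ≈ 14.143
Gain = 20 log₁₀(14.143) ≈ 23.01 dB

23.0 dB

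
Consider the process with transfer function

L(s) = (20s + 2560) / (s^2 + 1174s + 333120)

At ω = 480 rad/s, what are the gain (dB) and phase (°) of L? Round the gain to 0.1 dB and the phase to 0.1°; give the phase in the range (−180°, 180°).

-35.2 dB, -4.6°

Substitute s = j480:
Numerator: 20(j480) + 2560 = 2560 + j9600
Denominator: (j480)^2 + 1174(j480) + 333120 = 102720 + j563520
|N| = √(2560² + 9600²) ≈ 9935.5, ∠N ≈ 75.07°
|D| = √(102720² + 563520²) ≈ 5.7281e+05, ∠D ≈ 79.67°
|L| = 9935.5 / 5.7281e+05 ≈ 0.017345
Gain = 20 log₁₀(0.017345) ≈ -35.22 dB
∠L = 75.07° − 79.67° = -4.60°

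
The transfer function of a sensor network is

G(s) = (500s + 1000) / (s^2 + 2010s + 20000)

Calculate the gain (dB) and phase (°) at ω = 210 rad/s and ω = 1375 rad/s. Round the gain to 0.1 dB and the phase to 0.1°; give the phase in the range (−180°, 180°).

ω = 210: -12.1 dB, -3.8°; ω = 1375: -13.7 dB, -34.2°

Substitute s = j210:
Numerator: 500(j210) + 1000 = 1000 + j105000
Denominator: (j210)^2 + 2010(j210) + 20000 = -24100 + j422100
|N| = √(1000² + 105000²) ≈ 1.05e+05, ∠N ≈ 89.45°
|D| = √(24100² + 422100²) ≈ 4.2279e+05, ∠D ≈ 93.27°
|G| = 1.05e+05 / 4.2279e+05 ≈ 0.24835
Gain = 20 log₁₀(0.24835) ≈ -12.10 dB
∠G = 89.45° − 93.27° = -3.82°

Substitute s = j1375:
Numerator: 500(j1375) + 1000 = 1000 + j687500
Denominator: (j1375)^2 + 2010(j1375) + 20000 = -1870625 + j2763750
|N| = √(1000² + 687500²) ≈ 6.875e+05, ∠N ≈ 89.92°
|D| = √(1870625² + 2763750²) ≈ 3.3373e+06, ∠D ≈ 124.09°
|G| = 6.875e+05 / 3.3373e+06 ≈ 0.206
Gain = 20 log₁₀(0.206) ≈ -13.72 dB
∠G = 89.92° − 124.09° = -34.17°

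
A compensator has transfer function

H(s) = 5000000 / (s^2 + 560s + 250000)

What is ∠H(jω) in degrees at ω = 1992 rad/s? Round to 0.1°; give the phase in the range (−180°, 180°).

At s = jω = j1992:
quadratic: (j1992)² + 560·j1992 + 250000 = -3718064 + j1115520 → |·| ≈ 3.8818e+06, ∠ ≈ 163.30°
∠H = 0.00° − 163.30° = -163.30°

-163.3°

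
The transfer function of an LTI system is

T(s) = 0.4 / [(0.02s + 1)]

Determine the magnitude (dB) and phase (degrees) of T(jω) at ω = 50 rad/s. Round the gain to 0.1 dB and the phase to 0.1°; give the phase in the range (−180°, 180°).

-11.0 dB, -45.0°

At ω = 50 rad/s:
pole (1 + j50·0.02) = 1 + j1 → |·| ≈ 1.4142, ∠ ≈ 45.00°
|T| = 0.4 · 1 / (1.4142) ≈ 0.28285
Gain = 20 log₁₀(0.28285) ≈ -10.97 dB
∠T = (0°) − (45.00°) = -45.00°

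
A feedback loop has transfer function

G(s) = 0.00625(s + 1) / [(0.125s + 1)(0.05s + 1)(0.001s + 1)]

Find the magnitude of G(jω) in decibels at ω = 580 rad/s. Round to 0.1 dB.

At ω = 580 rad/s:
zero (1 + j580·1) = 1 + j580 → |·| ≈ 580, ∠ ≈ 89.90°
pole (1 + j580·0.125) = 1 + j72.5 → |·| ≈ 72.507, ∠ ≈ 89.21°
pole (1 + j580·0.05) = 1 + j29 → |·| ≈ 29.017, ∠ ≈ 88.03°
pole (1 + j580·0.001) = 1 + j0.58 → |·| ≈ 1.156, ∠ ≈ 30.11°
|G| = 0.00625 · 580 / (72.507 · 29.017 · 1.156) ≈ 0.0014905
Gain = 20 log₁₀(0.0014905) ≈ -56.53 dB

-56.5 dB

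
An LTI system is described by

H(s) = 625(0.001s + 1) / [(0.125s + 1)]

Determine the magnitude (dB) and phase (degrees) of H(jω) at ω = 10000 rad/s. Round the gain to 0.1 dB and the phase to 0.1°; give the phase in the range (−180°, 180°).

14.0 dB, -5.7°

At ω = 10000 rad/s:
zero (1 + j10000·0.001) = 1 + j10 → |·| ≈ 10.05, ∠ ≈ 84.29°
pole (1 + j10000·0.125) = 1 + j1250 → |·| ≈ 1250, ∠ ≈ 89.95°
|H| = 625 · 10.05 / (1250) ≈ 5.025
Gain = 20 log₁₀(5.025) ≈ 14.02 dB
∠H = (84.29°) − (89.95°) = -5.66°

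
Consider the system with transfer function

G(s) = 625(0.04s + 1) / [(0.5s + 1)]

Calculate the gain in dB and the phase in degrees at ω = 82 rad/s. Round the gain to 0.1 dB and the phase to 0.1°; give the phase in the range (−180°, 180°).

34.4 dB, -15.6°

At ω = 82 rad/s:
zero (1 + j82·0.04) = 1 + j3.28 → |·| ≈ 3.4291, ∠ ≈ 73.04°
pole (1 + j82·0.5) = 1 + j41 → |·| ≈ 41.012, ∠ ≈ 88.60°
|G| = 625 · 3.4291 / (41.012) ≈ 52.258
Gain = 20 log₁₀(52.258) ≈ 34.36 dB
∠G = (73.04°) − (88.60°) = -15.56°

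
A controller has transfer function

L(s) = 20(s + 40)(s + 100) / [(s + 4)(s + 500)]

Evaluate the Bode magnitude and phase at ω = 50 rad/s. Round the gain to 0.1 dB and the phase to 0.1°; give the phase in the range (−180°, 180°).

15.1 dB, -13.2°

At s = jω = j50:
zero (s+40): 40 + j50 → |·| = √(40²+50²) = √4100 ≈ 64.031, ∠ = arctan(50/40) ≈ 51.34°
zero (s+100): 100 + j50 → |·| = √(100²+50²) = √12500 ≈ 111.8, ∠ = arctan(50/100) ≈ 26.57°
pole (s+4): 4 + j50 → |·| = √(4²+50²) = √2516 ≈ 50.16, ∠ = arctan(50/4) ≈ 85.43°
pole (s+500): 500 + j50 → |·| = √(500²+50²) = √252500 ≈ 502.49, ∠ = arctan(50/500) ≈ 5.71°
|L| = 20 · 7158.7 / 25205 ≈ 5.6804
Gain = 20 log₁₀(5.6804) ≈ 15.09 dB
∠L = 77.91° − 91.14° = -13.23°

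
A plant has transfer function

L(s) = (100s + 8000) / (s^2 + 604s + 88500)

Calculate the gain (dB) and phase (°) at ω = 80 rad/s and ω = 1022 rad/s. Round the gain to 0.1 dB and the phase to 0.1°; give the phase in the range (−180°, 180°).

Substitute s = j80:
Numerator: 100(j80) + 8000 = 8000 + j8000
Denominator: (j80)^2 + 604(j80) + 88500 = 82100 + j48320
|N| = √(8000² + 8000²) ≈ 11314, ∠N ≈ 45.00°
|D| = √(82100² + 48320²) ≈ 95264, ∠D ≈ 30.48°
|L| = 11314 / 95264 ≈ 0.11876
Gain = 20 log₁₀(0.11876) ≈ -18.51 dB
∠L = 45.00° − 30.48° = 14.52°

Substitute s = j1022:
Numerator: 100(j1022) + 8000 = 8000 + j102200
Denominator: (j1022)^2 + 604(j1022) + 88500 = -955984 + j617288
|N| = √(8000² + 102200²) ≈ 1.0251e+05, ∠N ≈ 85.52°
|D| = √(955984² + 617288²) ≈ 1.138e+06, ∠D ≈ 147.15°
|L| = 1.0251e+05 / 1.138e+06 ≈ 0.090079
Gain = 20 log₁₀(0.090079) ≈ -20.91 dB
∠L = 85.52° − 147.15° = -61.63°

ω = 80: -18.5 dB, 14.5°; ω = 1022: -20.9 dB, -61.6°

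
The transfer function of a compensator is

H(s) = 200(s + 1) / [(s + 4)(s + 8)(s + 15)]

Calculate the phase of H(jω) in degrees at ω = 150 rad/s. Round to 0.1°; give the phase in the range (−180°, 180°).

At s = jω = j150:
zero (s+1): 1 + j150 → |·| = √(1²+150²) = √22501 ≈ 150, ∠ = arctan(150/1) ≈ 89.62°
pole (s+4): 4 + j150 → |·| = √(4²+150²) = √22516 ≈ 150.05, ∠ = arctan(150/4) ≈ 88.47°
pole (s+8): 8 + j150 → |·| = √(8²+150²) = √22564 ≈ 150.21, ∠ = arctan(150/8) ≈ 86.95°
pole (s+15): 15 + j150 → |·| = √(15²+150²) = √22725 ≈ 150.75, ∠ = arctan(150/15) ≈ 84.29°
∠H = 89.62° − 259.71° = -170.09°

-170.1°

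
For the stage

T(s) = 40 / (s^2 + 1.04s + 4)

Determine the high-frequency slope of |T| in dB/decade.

-40 dB/decade

Each pole contributes −20 dB/decade at high frequency; each zero contributes +20 dB/decade.
Net: 0 zero(s) − 2 pole(s) → -40 dB/decade.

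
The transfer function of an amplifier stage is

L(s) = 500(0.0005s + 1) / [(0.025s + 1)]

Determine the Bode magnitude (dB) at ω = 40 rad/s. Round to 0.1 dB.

51.0 dB

At ω = 40 rad/s:
zero (1 + j40·0.0005) = 1 + j0.02 → |·| ≈ 1.0002, ∠ ≈ 1.15°
pole (1 + j40·0.025) = 1 + j1 → |·| ≈ 1.4142, ∠ ≈ 45.00°
|L| = 500 · 1.0002 / (1.4142) ≈ 353.63
Gain = 20 log₁₀(353.63) ≈ 50.97 dB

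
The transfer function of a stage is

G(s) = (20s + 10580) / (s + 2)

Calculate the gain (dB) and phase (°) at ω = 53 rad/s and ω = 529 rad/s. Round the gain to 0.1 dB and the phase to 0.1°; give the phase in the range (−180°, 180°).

Substitute s = j53:
Numerator: 20(j53) + 10580 = 10580 + j1060
Denominator: (j53) + 2 = 2 + j53
|N| = √(10580² + 1060²) ≈ 10633, ∠N ≈ 5.72°
|D| = √(2² + 53²) ≈ 53.038, ∠D ≈ 87.84°
|G| = 10633 / 53.038 ≈ 200.48
Gain = 20 log₁₀(200.48) ≈ 46.04 dB
∠G = 5.72° − 87.84° = -82.12°

Substitute s = j529:
Numerator: 20(j529) + 10580 = 10580 + j10580
Denominator: (j529) + 2 = 2 + j529
|N| = √(10580² + 10580²) ≈ 14962, ∠N ≈ 45.00°
|D| = √(2² + 529²) ≈ 529, ∠D ≈ 89.78°
|G| = 14962 / 529 ≈ 28.284
Gain = 20 log₁₀(28.284) ≈ 29.03 dB
∠G = 45.00° − 89.78° = -44.78°

ω = 53: 46.0 dB, -82.1°; ω = 529: 29.0 dB, -44.8°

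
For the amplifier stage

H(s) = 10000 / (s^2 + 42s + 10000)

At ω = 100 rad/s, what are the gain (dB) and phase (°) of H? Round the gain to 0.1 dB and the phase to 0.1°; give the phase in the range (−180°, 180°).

At s = jω = j100:
quadratic: (j100)² + 42·j100 + 10000 = 0 + j4200 → |·| ≈ 4200, ∠ ≈ 90.00°
|H| = 10000 / 4200 ≈ 2.381
Gain = 20 log₁₀(2.381) ≈ 7.54 dB
∠H = 0.00° − 90.00° = -90.00°

7.5 dB, -90.0°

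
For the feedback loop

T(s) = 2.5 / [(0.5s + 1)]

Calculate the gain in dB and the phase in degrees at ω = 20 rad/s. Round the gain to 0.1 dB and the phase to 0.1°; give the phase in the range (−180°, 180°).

-12.1 dB, -84.3°

At ω = 20 rad/s:
pole (1 + j20·0.5) = 1 + j10 → |·| ≈ 10.05, ∠ ≈ 84.29°
|T| = 2.5 · 1 / (10.05) ≈ 0.24876
Gain = 20 log₁₀(0.24876) ≈ -12.08 dB
∠T = (0°) − (84.29°) = -84.29°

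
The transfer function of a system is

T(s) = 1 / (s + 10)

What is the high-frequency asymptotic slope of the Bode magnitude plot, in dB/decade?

Each pole contributes −20 dB/decade at high frequency; each zero contributes +20 dB/decade.
Net: 0 zero(s) − 1 pole(s) → -20 dB/decade.

-20 dB/decade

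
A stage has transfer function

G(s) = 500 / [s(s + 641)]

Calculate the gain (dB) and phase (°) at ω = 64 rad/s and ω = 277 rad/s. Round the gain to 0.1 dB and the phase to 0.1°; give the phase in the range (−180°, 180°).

At s = jω = j64:
pole (s+641): 641 + j64 → |·| = √(641²+64²) = √414977 ≈ 644.19, ∠ = arctan(64/641) ≈ 5.70°
pole at origin: |s| = 64, ∠ = 90.00° (in denominator)
|G| = 500 / 41228 ≈ 0.012128
Gain = 20 log₁₀(0.012128) ≈ -38.32 dB
∠G = 0.00° − 95.70° = -95.70°

At s = jω = j277:
pole (s+641): 641 + j277 → |·| = √(641²+277²) = √487610 ≈ 698.29, ∠ = arctan(277/641) ≈ 23.37°
pole at origin: |s| = 277, ∠ = 90.00° (in denominator)
|G| = 500 / 1.9343e+05 ≈ 0.0025849
Gain = 20 log₁₀(0.0025849) ≈ -51.75 dB
∠G = 0.00° − 113.37° = -113.37°

ω = 64: -38.3 dB, -95.7°; ω = 277: -51.8 dB, -113.4°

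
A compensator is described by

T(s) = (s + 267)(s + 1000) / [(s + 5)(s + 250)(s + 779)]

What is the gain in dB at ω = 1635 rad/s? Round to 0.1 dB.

At s = jω = j1635:
zero (s+267): 267 + j1635 → |·| = √(267²+1635²) = √2744514 ≈ 1656.7, ∠ = arctan(1635/267) ≈ 80.73°
zero (s+1000): 1000 + j1635 → |·| = √(1000²+1635²) = √3673225 ≈ 1916.6, ∠ = arctan(1635/1000) ≈ 58.55°
pole (s+5): 5 + j1635 → |·| = √(5²+1635²) = √2673250 ≈ 1635, ∠ = arctan(1635/5) ≈ 89.82°
pole (s+250): 250 + j1635 → |·| = √(250²+1635²) = √2735725 ≈ 1654, ∠ = arctan(1635/250) ≈ 81.31°
pole (s+779): 779 + j1635 → |·| = √(779²+1635²) = √3280066 ≈ 1811.1, ∠ = arctan(1635/779) ≈ 64.52°
|T| = 1 · 3.1752e+06 / 4.8977e+09 ≈ 0.0006483
Gain = 20 log₁₀(0.0006483) ≈ -63.76 dB

-63.8 dB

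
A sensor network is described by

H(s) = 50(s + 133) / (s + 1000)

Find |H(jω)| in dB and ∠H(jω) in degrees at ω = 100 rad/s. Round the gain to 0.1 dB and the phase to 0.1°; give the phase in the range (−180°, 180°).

At s = jω = j100:
zero (s+133): 133 + j100 → |·| = √(133²+100²) = √27689 ≈ 166.4, ∠ = arctan(100/133) ≈ 36.94°
pole (s+1000): 1000 + j100 → |·| = √(1000²+100²) = √1010000 ≈ 1005, ∠ = arctan(100/1000) ≈ 5.71°
|H| = 50 · 166.4 / 1005 ≈ 8.2786
Gain = 20 log₁₀(8.2786) ≈ 18.36 dB
∠H = 36.94° − 5.71° = 31.23°

18.4 dB, 31.2°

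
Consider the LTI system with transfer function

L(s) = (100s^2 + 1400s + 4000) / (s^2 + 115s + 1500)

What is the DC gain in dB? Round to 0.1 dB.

8.5 dB

L(0) = 4000 / 1500 ≈ 2.6667
20 log₁₀(2.6667) ≈ 8.52 dB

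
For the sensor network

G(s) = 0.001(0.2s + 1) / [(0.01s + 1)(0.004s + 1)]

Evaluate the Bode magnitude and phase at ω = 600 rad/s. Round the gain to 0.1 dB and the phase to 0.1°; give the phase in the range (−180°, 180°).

-42.4 dB, -58.4°

At ω = 600 rad/s:
zero (1 + j600·0.2) = 1 + j120 → |·| ≈ 120, ∠ ≈ 89.52°
pole (1 + j600·0.01) = 1 + j6 → |·| ≈ 6.0828, ∠ ≈ 80.54°
pole (1 + j600·0.004) = 1 + j2.4 → |·| ≈ 2.6, ∠ ≈ 67.38°
|G| = 0.001 · 120 / (6.0828 · 2.6) ≈ 0.0075876
Gain = 20 log₁₀(0.0075876) ≈ -42.40 dB
∠G = (89.52°) − (80.54° + 67.38°) = -58.40°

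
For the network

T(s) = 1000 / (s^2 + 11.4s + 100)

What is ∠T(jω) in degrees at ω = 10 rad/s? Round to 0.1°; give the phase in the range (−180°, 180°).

At s = jω = j10:
quadratic: (j10)² + 11.4·j10 + 100 = 0 + j114 → |·| ≈ 114, ∠ ≈ 90.00°
∠T = 0.00° − 90.00° = -90.00°

-90.0°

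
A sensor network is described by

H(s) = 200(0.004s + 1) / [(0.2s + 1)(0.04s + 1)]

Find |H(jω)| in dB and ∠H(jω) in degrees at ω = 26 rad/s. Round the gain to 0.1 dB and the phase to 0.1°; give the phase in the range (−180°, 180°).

28.4 dB, -119.3°

At ω = 26 rad/s:
zero (1 + j26·0.004) = 1 + j0.104 → |·| ≈ 1.0054, ∠ ≈ 5.94°
pole (1 + j26·0.2) = 1 + j5.2 → |·| ≈ 5.2953, ∠ ≈ 79.11°
pole (1 + j26·0.04) = 1 + j1.04 → |·| ≈ 1.4428, ∠ ≈ 46.12°
|H| = 200 · 1.0054 / (5.2953 · 1.4428) ≈ 26.319
Gain = 20 log₁₀(26.319) ≈ 28.41 dB
∠H = (5.94°) − (79.11° + 46.12°) = -119.29°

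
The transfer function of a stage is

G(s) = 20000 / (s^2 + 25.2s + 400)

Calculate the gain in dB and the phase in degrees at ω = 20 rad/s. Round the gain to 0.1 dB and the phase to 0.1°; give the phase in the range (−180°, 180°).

32.0 dB, -90.0°

At s = jω = j20:
quadratic: (j20)² + 25.2·j20 + 400 = 0 + j504 → |·| ≈ 504, ∠ ≈ 90.00°
|G| = 20000 / 504 ≈ 39.683
Gain = 20 log₁₀(39.683) ≈ 31.97 dB
∠G = 0.00° − 90.00° = -90.00°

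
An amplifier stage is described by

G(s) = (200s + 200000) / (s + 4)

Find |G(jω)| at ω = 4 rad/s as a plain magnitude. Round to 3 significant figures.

3.54e+04

Substitute s = j4:
Numerator: 200(j4) + 200000 = 200000 + j800
Denominator: (j4) + 4 = 4 + j4
|N| = √(200000² + 800²) ≈ 2e+05, ∠N ≈ 0.23°
|D| = √(4² + 4²) ≈ 5.6569, ∠D ≈ 45.00°
|G| = 2e+05 / 5.6569 ≈ 35355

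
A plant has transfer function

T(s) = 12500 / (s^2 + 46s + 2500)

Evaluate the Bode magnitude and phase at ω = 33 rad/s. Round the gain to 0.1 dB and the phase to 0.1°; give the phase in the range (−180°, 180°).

At s = jω = j33:
quadratic: (j33)² + 46·j33 + 2500 = 1411 + j1518 → |·| ≈ 2072.5, ∠ ≈ 47.09°
|T| = 12500 / 2072.5 ≈ 6.0314
Gain = 20 log₁₀(6.0314) ≈ 15.61 dB
∠T = 0.00° − 47.09° = -47.09°

15.6 dB, -47.1°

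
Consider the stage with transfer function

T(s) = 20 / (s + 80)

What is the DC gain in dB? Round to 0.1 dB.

T(0) = 20 / (80) = 0.25
20 log₁₀(0.25) ≈ -12.04 dB

-12.0 dB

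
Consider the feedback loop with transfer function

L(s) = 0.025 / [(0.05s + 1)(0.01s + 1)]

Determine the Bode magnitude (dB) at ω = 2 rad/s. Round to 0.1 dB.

-32.1 dB

At ω = 2 rad/s:
pole (1 + j2·0.05) = 1 + j0.1 → |·| ≈ 1.005, ∠ ≈ 5.71°
pole (1 + j2·0.01) = 1 + j0.02 → |·| ≈ 1.0002, ∠ ≈ 1.15°
|L| = 0.025 · 1 / (1.005 · 1.0002) ≈ 0.024871
Gain = 20 log₁₀(0.024871) ≈ -32.09 dB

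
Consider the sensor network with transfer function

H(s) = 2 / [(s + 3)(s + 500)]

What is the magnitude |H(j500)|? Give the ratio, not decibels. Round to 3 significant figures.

At s = jω = j500:
pole (s+3): 3 + j500 → |·| = √(3²+500²) = √250009 ≈ 500.01, ∠ = arctan(500/3) ≈ 89.66°
pole (s+500): 500 + j500 → |·| = √(500²+500²) = √500000 ≈ 707.11, ∠ = arctan(500/500) ≈ 45.00°
|H| = 2 / 3.5356e+05 ≈ 5.6567e-06

5.66e-06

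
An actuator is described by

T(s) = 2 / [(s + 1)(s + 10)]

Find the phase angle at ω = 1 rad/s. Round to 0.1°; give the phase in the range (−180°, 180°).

-50.7°

At s = jω = j1:
pole (s+1): 1 + j1 → |·| = √(1²+1²) = √2 ≈ 1.4142, ∠ = arctan(1/1) ≈ 45.00°
pole (s+10): 10 + j1 → |·| = √(10²+1²) = √101 ≈ 10.05, ∠ = arctan(1/10) ≈ 5.71°
∠T = 0.00° − 50.71° = -50.71°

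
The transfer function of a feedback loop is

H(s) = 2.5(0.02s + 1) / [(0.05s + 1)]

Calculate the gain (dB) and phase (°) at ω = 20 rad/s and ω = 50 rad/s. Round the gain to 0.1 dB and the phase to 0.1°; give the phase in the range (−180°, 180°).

ω = 20: 5.6 dB, -23.2°; ω = 50: 2.4 dB, -23.2°

At ω = 20 rad/s:
zero (1 + j20·0.02) = 1 + j0.4 → |·| ≈ 1.077, ∠ ≈ 21.80°
pole (1 + j20·0.05) = 1 + j1 → |·| ≈ 1.4142, ∠ ≈ 45.00°
|H| = 2.5 · 1.077 / (1.4142) ≈ 1.9039
Gain = 20 log₁₀(1.9039) ≈ 5.59 dB
∠H = (21.80°) − (45.00°) = -23.20°

At ω = 50 rad/s:
zero (1 + j50·0.02) = 1 + j1 → |·| ≈ 1.4142, ∠ ≈ 45.00°
pole (1 + j50·0.05) = 1 + j2.5 → |·| ≈ 2.6926, ∠ ≈ 68.20°
|H| = 2.5 · 1.4142 / (2.6926) ≈ 1.313
Gain = 20 log₁₀(1.313) ≈ 2.37 dB
∠H = (45.00°) − (68.20°) = -23.20°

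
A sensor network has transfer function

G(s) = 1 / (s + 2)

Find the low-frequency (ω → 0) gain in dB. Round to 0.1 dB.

G(0) = 1 / (2) = 0.5
20 log₁₀(0.5) ≈ -6.02 dB

-6.0 dB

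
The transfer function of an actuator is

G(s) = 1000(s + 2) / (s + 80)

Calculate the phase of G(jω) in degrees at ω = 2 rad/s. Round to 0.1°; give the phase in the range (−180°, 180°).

43.6°

At s = jω = j2:
zero (s+2): 2 + j2 → |·| = √(2²+2²) = √8 ≈ 2.8284, ∠ = arctan(2/2) ≈ 45.00°
pole (s+80): 80 + j2 → |·| = √(80²+2²) = √6404 ≈ 80.025, ∠ = arctan(2/80) ≈ 1.43°
∠G = 45.00° − 1.43° = 43.57°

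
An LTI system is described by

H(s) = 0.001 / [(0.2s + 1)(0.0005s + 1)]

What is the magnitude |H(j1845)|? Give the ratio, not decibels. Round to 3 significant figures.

At ω = 1845 rad/s:
pole (1 + j1845·0.2) = 1 + j369 → |·| ≈ 369, ∠ ≈ 89.84°
pole (1 + j1845·0.0005) = 1 + j0.9225 → |·| ≈ 1.3605, ∠ ≈ 42.69°
|H| = 0.001 · 1 / (369 · 1.3605) ≈ 1.9919e-06

1.99e-06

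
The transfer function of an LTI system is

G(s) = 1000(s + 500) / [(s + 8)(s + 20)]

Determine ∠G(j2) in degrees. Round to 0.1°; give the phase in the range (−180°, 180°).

-19.5°

At s = jω = j2:
zero (s+500): 500 + j2 → |·| = √(500²+2²) = √250004 ≈ 500, ∠ = arctan(2/500) ≈ 0.23°
pole (s+8): 8 + j2 → |·| = √(8²+2²) = √68 ≈ 8.2462, ∠ = arctan(2/8) ≈ 14.04°
pole (s+20): 20 + j2 → |·| = √(20²+2²) = √404 ≈ 20.1, ∠ = arctan(2/20) ≈ 5.71°
∠G = 0.23° − 19.75° = -19.52°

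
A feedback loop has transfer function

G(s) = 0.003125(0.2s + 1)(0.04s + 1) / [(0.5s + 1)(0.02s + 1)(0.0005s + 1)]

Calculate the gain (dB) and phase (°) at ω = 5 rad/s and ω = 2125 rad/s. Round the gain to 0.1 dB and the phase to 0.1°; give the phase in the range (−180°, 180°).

At ω = 5 rad/s:
zero (1 + j5·0.2) = 1 + j1 → |·| ≈ 1.4142, ∠ ≈ 45.00°
zero (1 + j5·0.04) = 1 + j0.2 → |·| ≈ 1.0198, ∠ ≈ 11.31°
pole (1 + j5·0.5) = 1 + j2.5 → |·| ≈ 2.6926, ∠ ≈ 68.20°
pole (1 + j5·0.02) = 1 + j0.1 → |·| ≈ 1.005, ∠ ≈ 5.71°
pole (1 + j5·0.0005) = 1 + j0.0025 → |·| ≈ 1, ∠ ≈ 0.14°
|G| = 0.003125 · 1.4142 · 1.0198 / (2.6926 · 1.005 · 1) ≈ 0.0016655
Gain = 20 log₁₀(0.0016655) ≈ -55.57 dB
∠G = (45.00° + 11.31°) − (68.20° + 5.71° + 0.14°) = -17.74°

At ω = 2125 rad/s:
zero (1 + j2125·0.2) = 1 + j425 → |·| ≈ 425, ∠ ≈ 89.87°
zero (1 + j2125·0.04) = 1 + j85 → |·| ≈ 85.006, ∠ ≈ 89.33°
pole (1 + j2125·0.5) = 1 + j1062.5 → |·| ≈ 1062.5, ∠ ≈ 89.95°
pole (1 + j2125·0.02) = 1 + j42.5 → |·| ≈ 42.512, ∠ ≈ 88.65°
pole (1 + j2125·0.0005) = 1 + j1.0625 → |·| ≈ 1.4591, ∠ ≈ 46.74°
|G| = 0.003125 · 425 · 85.006 / (1062.5 · 42.512 · 1.4591) ≈ 0.001713
Gain = 20 log₁₀(0.001713) ≈ -55.32 dB
∠G = (89.87° + 89.33°) − (89.95° + 88.65° + 46.74°) = -46.14°

ω = 5: -55.6 dB, -17.7°; ω = 2125: -55.3 dB, -46.1°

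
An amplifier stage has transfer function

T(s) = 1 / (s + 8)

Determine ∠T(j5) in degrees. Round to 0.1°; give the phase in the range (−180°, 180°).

-32.0°

Substitute s = j5:
Numerator: 1 = 1 + j0
Denominator: (j5) + 8 = 8 + j5
|N| = √(1² + 0²) ≈ 1, ∠N ≈ 0.00°
|D| = √(8² + 5²) ≈ 9.434, ∠D ≈ 32.01°
∠T = 0.00° − 32.01° = -32.01°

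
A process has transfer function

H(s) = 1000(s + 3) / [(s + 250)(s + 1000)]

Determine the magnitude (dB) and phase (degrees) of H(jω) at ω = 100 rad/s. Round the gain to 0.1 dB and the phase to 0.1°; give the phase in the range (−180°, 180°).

At s = jω = j100:
zero (s+3): 3 + j100 → |·| = √(3²+100²) = √10009 ≈ 100.04, ∠ = arctan(100/3) ≈ 88.28°
pole (s+250): 250 + j100 → |·| = √(250²+100²) = √72500 ≈ 269.26, ∠ = arctan(100/250) ≈ 21.80°
pole (s+1000): 1000 + j100 → |·| = √(1000²+100²) = √1010000 ≈ 1005, ∠ = arctan(100/1000) ≈ 5.71°
|H| = 1000 · 100.04 / 2.7061e+05 ≈ 0.36968
Gain = 20 log₁₀(0.36968) ≈ -8.64 dB
∠H = 88.28° − 27.51° = 60.77°

-8.6 dB, 60.8°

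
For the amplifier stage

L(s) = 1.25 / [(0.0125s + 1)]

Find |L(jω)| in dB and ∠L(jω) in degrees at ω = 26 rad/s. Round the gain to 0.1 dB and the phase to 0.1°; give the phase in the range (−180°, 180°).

At ω = 26 rad/s:
pole (1 + j26·0.0125) = 1 + j0.325 → |·| ≈ 1.0515, ∠ ≈ 18.00°
|L| = 1.25 · 1 / (1.0515) ≈ 1.1888
Gain = 20 log₁₀(1.1888) ≈ 1.50 dB
∠L = (0°) − (18.00°) = -18.00°

1.5 dB, -18.0°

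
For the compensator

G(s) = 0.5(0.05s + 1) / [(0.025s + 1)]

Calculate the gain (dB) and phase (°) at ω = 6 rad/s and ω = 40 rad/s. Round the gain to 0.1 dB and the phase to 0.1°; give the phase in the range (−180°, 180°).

ω = 6: -5.7 dB, 8.2°; ω = 40: -2.0 dB, 18.4°

At ω = 6 rad/s:
zero (1 + j6·0.05) = 1 + j0.3 → |·| ≈ 1.044, ∠ ≈ 16.70°
pole (1 + j6·0.025) = 1 + j0.15 → |·| ≈ 1.0112, ∠ ≈ 8.53°
|G| = 0.5 · 1.044 / (1.0112) ≈ 0.51622
Gain = 20 log₁₀(0.51622) ≈ -5.74 dB
∠G = (16.70°) − (8.53°) = 8.17°

At ω = 40 rad/s:
zero (1 + j40·0.05) = 1 + j2 → |·| ≈ 2.2361, ∠ ≈ 63.43°
pole (1 + j40·0.025) = 1 + j1 → |·| ≈ 1.4142, ∠ ≈ 45.00°
|G| = 0.5 · 2.2361 / (1.4142) ≈ 0.79059
Gain = 20 log₁₀(0.79059) ≈ -2.04 dB
∠G = (63.43°) − (45.00°) = 18.43°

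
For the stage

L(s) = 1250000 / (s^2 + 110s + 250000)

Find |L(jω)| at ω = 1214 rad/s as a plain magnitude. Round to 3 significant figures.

1.02

At s = jω = j1214:
quadratic: (j1214)² + 110·j1214 + 250000 = -1223796 + j133540 → |·| ≈ 1.2311e+06, ∠ ≈ 173.77°
|L| = 1250000 / 1.2311e+06 ≈ 1.0154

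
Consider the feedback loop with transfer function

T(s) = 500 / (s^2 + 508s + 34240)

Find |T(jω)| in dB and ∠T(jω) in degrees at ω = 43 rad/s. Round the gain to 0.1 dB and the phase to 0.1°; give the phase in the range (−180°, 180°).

-37.9 dB, -34.0°

Substitute s = j43:
Numerator: 500 = 500 + j0
Denominator: (j43)^2 + 508(j43) + 34240 = 32391 + j21844
|N| = √(500² + 0²) ≈ 500, ∠N ≈ 0.00°
|D| = √(32391² + 21844²) ≈ 39068, ∠D ≈ 34.00°
|T| = 500 / 39068 ≈ 0.012798
Gain = 20 log₁₀(0.012798) ≈ -37.86 dB
∠T = 0.00° − 34.00° = -34.00°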